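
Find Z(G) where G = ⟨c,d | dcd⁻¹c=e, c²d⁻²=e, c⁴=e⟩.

An element z ∈ Z(G) iff z commutes with every generator.
For example c² is central: (c²)·c = c³ = c·(c²); (c²)·d = d⁻¹ = d·(c²).
Whereas c ∉ Z(G) since c·d = cd ≠ cd⁻¹ = d·c.
Checking each of the 8 elements this way gives Z(G) = {e, c²}, of order 2.

Answer: {e, c²}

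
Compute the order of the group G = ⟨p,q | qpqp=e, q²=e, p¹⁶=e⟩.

Enumerate words in the generators, reducing via the relations: the distinct elements are
  {e, p, q, pq, p², p³, p⁴, p⁵, p⁶, p⁷, p⁸, p⁹, p²q, p³q, p¹², p¹³, p¹¹, p¹⁰, p¹⁴, p¹⁵, p⁴q, p⁵q, p⁶q, p⁷q, p⁸q, p⁹q, p¹²q, p¹³q, p¹¹q, p¹⁰q, p¹⁴q, p¹⁵q}.
No further products give new elements, so |G| = 32.

Answer: 32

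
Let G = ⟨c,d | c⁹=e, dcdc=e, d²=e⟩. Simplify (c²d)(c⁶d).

Compute (c²d) · (c⁶d) by multiplying left to right and reducing via the relations at each step:
  (c²d) · c⁶ = c⁵d
  (c⁵d) · d = c⁵

Answer: c⁵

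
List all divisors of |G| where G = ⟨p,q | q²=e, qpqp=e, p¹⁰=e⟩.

|G| = 20 = 2² · 5. By Lagrange's theorem the order of any subgroup divides 20; the divisors of 20 are 1, 2, 4, 5, 10, 20.

Answer: 1, 2, 4, 5, 10, 20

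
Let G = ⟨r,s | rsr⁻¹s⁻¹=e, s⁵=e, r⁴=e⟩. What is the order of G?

Enumerate words in the generators, reducing via the relations: the distinct elements are
  {e, r, s, rs, r², r³, s², s³, s⁴, rs², rs³, rs⁴, r²s, r³s, r²s², r²s³, r²s⁴, r³s², r³s³, r³s⁴}.
No further products give new elements, so |G| = 20.

Answer: 20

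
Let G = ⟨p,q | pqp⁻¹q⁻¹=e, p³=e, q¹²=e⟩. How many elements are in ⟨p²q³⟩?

|⟨p²q³⟩| equals the order of p²q³. Compute successive powers until reaching e:
  (p²q³)¹ = p²q³, (p²q³)² = pq⁶, (p²q³)³ = q⁹, (p²q³)⁴ = p², (p²q³)⁵ = pq³, (p²q³)⁶ = q⁶, (p²q³)⁷ = p²q⁹, (p²q³)⁸ = p, (p²q³)⁹ = q³, (p²q³)¹⁰ = p²q⁶, (p²q³)¹¹ = pq⁹, (p²q³)¹² = e.
The smallest positive k with (p²q³)ᵏ = e is 12, so |⟨p²q³⟩| = 12.

Answer: 12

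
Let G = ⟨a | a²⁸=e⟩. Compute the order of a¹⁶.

Compute successive powers until reaching e:
  (a¹⁶)¹ = a¹⁶, (a¹⁶)² = a⁴, (a¹⁶)³ = a²⁰, (a¹⁶)⁴ = a⁸, (a¹⁶)⁵ = a²⁴, (a¹⁶)⁶ = a¹², (a¹⁶)⁷ = e.
The smallest positive k with (a¹⁶)ᵏ = e is 7.

Answer: 7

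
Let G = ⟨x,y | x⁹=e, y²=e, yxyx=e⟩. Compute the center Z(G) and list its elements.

An element z ∈ Z(G) iff z commutes with every generator.
For example e is central: e·x = x = x·e; e·y = y = y·e.
Whereas x ∉ Z(G) since x·y = xy ≠ x⁸y = y·x.
Checking each of the 18 elements this way gives Z(G) = {e}, of order 1.

Answer: {e}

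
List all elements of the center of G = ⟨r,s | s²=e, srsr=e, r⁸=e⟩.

An element z ∈ Z(G) iff z commutes with every generator.
For example r⁴ is central: (r⁴)·r = r⁵ = r·(r⁴); (r⁴)·s = r⁴s = s·(r⁴).
Whereas r ∉ Z(G) since r·s = rs ≠ r⁷s = s·r.
Checking each of the 16 elements this way gives Z(G) = {e, r⁴}, of order 2.

Answer: {e, r⁴}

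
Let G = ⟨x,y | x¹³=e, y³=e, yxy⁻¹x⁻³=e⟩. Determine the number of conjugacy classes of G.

The conjugacy classes (representative and size) are:
  [e] (size 1), [x] (size 3), [x⁵] (size 3), [x¹⁰] (size 3), [x⁸] (size 3), [x¹⁰y] (size 13), [x⁷y²] (size 13).
Class equation: 1 + 3 + 3 + 3 + 3 + 13 + 13 = 39 = |G|. So G has 7 conjugacy classes.

Answer: 7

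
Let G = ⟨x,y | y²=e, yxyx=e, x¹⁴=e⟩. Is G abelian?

x·y = xy but y·x = x¹³y, so x·y ≠ y·x and G is not abelian.

Answer: No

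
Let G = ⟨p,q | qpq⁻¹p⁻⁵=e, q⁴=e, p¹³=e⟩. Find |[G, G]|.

G' = [G, G] is generated by all commutators. The generator-pair commutators are: [p, q] = p⁹.
The subgroup they normally generate is {e, p, p², p³, p⁴, p⁵, p⁶, p⁷, p⁸, p⁹, p¹⁰, p¹¹, p¹²}, of order 13.
Check: |G/G'| = 52/13 = 4 is the order of the abelianisation.

Answer: 13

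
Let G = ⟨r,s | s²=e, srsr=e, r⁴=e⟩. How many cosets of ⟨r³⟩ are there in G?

First find ord(r³) by computing successive powers:
  (r³)¹ = r³, (r³)² = r², (r³)³ = r, (r³)⁴ = e.
So |⟨r³⟩| = ord(r³) = 4. With |G| = 8, by Lagrange [G : ⟨r³⟩] = 8/4 = 2.

Answer: 2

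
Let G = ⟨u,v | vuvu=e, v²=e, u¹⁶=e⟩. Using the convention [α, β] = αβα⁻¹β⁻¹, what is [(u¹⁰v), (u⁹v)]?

[(u¹⁰v), (u⁹v)] = (u¹⁰v)·(u⁹v)·(u¹⁰v)⁻¹·(u⁹v)⁻¹.
  (u¹⁰v) · (u⁹v) = u
  u · (u¹⁰v) = u¹¹v
  (u¹¹v) · (u⁹v) = u²

Answer: u²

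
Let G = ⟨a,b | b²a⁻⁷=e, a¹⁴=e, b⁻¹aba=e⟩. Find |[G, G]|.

G' = [G, G] is generated by all commutators. The generator-pair commutators are: [a, b] = a².
The subgroup they normally generate is {e, a², a⁴, a⁶, a⁸, a¹⁰, a¹²}, of order 7.
Check: |G/G'| = 28/7 = 4 is the order of the abelianisation.

Answer: 7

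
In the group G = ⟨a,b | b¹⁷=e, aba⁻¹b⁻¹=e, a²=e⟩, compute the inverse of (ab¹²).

The order of (ab¹²) is 34 (smallest k with (ab¹²)ᵏ = e), so (ab¹²)⁻¹ = (ab¹²)³³ = ab⁵.
Check: (ab¹²) · (ab⁵) → (ab¹²) · a = b¹²;   (b¹²) · b⁵ = e, giving e as required.

Answer: ab⁵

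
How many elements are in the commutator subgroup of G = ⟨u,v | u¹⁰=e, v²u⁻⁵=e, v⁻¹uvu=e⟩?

G' = [G, G] is generated by all commutators. The generator-pair commutators are: [u, v] = u².
The subgroup they normally generate is {e, u², u⁴, u⁶, u⁸}, of order 5.
Check: |G/G'| = 20/5 = 4 is the order of the abelianisation.

Answer: 5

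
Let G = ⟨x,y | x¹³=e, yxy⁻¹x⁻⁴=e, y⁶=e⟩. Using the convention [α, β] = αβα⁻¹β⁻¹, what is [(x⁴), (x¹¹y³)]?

[(x⁴), (x¹¹y³)] = (x⁴)·(x¹¹y³)·(x⁴)⁻¹·(x¹¹y³)⁻¹.
  (x⁴) · (x¹¹y³) = x²y³
  (x²y³) · (x⁹) = x⁶y³
  (x⁶y³) · (x¹¹y³) = x⁸

Answer: x⁸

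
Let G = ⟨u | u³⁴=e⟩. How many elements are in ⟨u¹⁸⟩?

|⟨u¹⁸⟩| equals the order of u¹⁸. Compute successive powers until reaching e:
  (u¹⁸)¹ = u¹⁸, (u¹⁸)² = u², (u¹⁸)³ = u²⁰, (u¹⁸)⁴ = u⁴, (u¹⁸)⁵ = u²², (u¹⁸)⁶ = u⁶, (u¹⁸)⁷ = u²⁴, (u¹⁸)⁸ = u⁸, (u¹⁸)⁹ = u²⁶, (u¹⁸)¹⁰ = u¹⁰, (u¹⁸)¹¹ = u²⁸, (u¹⁸)¹² = u¹², (u¹⁸)¹³ = u³⁰, (u¹⁸)¹⁴ = u¹⁴, (u¹⁸)¹⁵ = u³², (u¹⁸)¹⁶ = u¹⁶, (u¹⁸)¹⁷ = e.
The smallest positive k with (u¹⁸)ᵏ = e is 17, so |⟨u¹⁸⟩| = 17.

Answer: 17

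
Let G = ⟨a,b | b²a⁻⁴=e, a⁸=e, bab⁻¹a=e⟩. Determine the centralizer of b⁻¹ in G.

⟨b⁻¹⟩ ⊆ C_G(b⁻¹) since powers of b⁻¹ commute with b⁻¹; so |C_G(b⁻¹)| ≥ |⟨b⁻¹⟩| = 4.
By orbit–stabilizer, |C_G(b⁻¹)| = |G| / |conj. class of b⁻¹| = 16 / 4 = 4.
The 4 elements commuting with b⁻¹ are {e, a⁴, b, b⁻¹}.

Answer: {e, a⁴, b, b⁻¹}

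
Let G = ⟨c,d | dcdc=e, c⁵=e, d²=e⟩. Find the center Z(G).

An element z ∈ Z(G) iff z commutes with every generator.
For example e is central: e·c = c = c·e; e·d = d = d·e.
Whereas c ∉ Z(G) since c·d = cd ≠ c⁴d = d·c.
Checking each of the 10 elements this way gives Z(G) = {e}, of order 1.

Answer: {e}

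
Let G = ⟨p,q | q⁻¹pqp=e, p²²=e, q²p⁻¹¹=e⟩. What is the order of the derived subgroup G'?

G' = [G, G] is generated by all commutators. The generator-pair commutators are: [p, q] = p².
The subgroup they normally generate is {e, p², p⁴, p⁶, p⁸, p¹⁰, p¹², p¹⁴, p¹⁶, p¹⁸, p²⁰}, of order 11.
Check: |G/G'| = 44/11 = 4 is the order of the abelianisation.

Answer: 11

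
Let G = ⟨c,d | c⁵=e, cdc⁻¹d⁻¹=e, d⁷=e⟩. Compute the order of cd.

Compute successive powers until reaching e:
  (cd)¹ = cd, (cd)² = c²d², (cd)³ = c³d³, (cd)⁴ = c⁴d⁴, (cd)⁵ = d⁵, (cd)⁶ = cd⁶, (cd)⁷ = c², (cd)⁸ = c³d, (cd)⁹ = c⁴d², (cd)¹⁰ = d³, (cd)¹¹ = cd⁴, (cd)¹² = c²d⁵, (cd)¹³ = c³d⁶, (cd)¹⁴ = c⁴, (cd)¹⁵ = d, (cd)¹⁶ = cd², (cd)¹⁷ = c²d³, (cd)¹⁸ = c³d⁴, (cd)¹⁹ = c⁴d⁵, (cd)²⁰ = d⁶, (cd)²¹ = c, (cd)²² = c²d, (cd)²³ = c³d², (cd)²⁴ = c⁴d³, (cd)²⁵ = d⁴, (cd)²⁶ = cd⁵, (cd)²⁷ = c²d⁶, (cd)²⁸ = c³, (cd)²⁹ = c⁴d, (cd)³⁰ = d², (cd)³¹ = cd³, (cd)³² = c²d⁴, (cd)³³ = c³d⁵, (cd)³⁴ = c⁴d⁶, (cd)³⁵ = e.
The smallest positive k with (cd)ᵏ = e is 35.

Answer: 35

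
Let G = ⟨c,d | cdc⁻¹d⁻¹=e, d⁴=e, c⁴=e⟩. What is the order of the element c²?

Compute successive powers until reaching e:
  (c²)¹ = c², (c²)² = e.
The smallest positive k with (c²)ᵏ = e is 2.

Answer: 2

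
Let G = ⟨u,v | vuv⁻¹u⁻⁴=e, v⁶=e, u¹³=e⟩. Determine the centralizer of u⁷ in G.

⟨u⁷⟩ ⊆ C_G(u⁷) since powers of u⁷ commute with u⁷; so |C_G(u⁷)| ≥ |⟨u⁷⟩| = 13.
By orbit–stabilizer, |C_G(u⁷)| = |G| / |conj. class of u⁷| = 78 / 6 = 13.
The 13 elements commuting with u⁷ are {e, u, u², u³, u⁴, u⁵, u⁶, u⁷, u⁸, u⁹, u¹⁰, u¹¹, u¹²}.

Answer: {e, u, u², u³, u⁴, u⁵, u⁶, u⁷, u⁸, u⁹, u¹⁰, u¹¹, u¹²}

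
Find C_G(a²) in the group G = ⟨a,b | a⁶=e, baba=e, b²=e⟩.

⟨a²⟩ ⊆ C_G(a²) since powers of a² commute with a²; so |C_G(a²)| ≥ |⟨a²⟩| = 3.
By orbit–stabilizer, |C_G(a²)| = |G| / |conj. class of a²| = 12 / 2 = 6.
The 6 elements commuting with a² are {e, a, a², a³, a⁴, a⁵}.

Answer: {e, a, a², a³, a⁴, a⁵}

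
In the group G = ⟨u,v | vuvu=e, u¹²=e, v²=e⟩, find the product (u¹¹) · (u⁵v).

Compute (u¹¹) · (u⁵v) by multiplying left to right and reducing via the relations at each step:
  (u¹¹) · u⁵ = u⁴
  (u⁴) · v = u⁴v

Answer: u⁴v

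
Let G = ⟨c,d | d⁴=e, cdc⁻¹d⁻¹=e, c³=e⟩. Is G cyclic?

|G| = 12. The element cd has order 12 (its powers give 12 distinct elements), so ⟨cd⟩ = G and G is cyclic.

Answer: Yes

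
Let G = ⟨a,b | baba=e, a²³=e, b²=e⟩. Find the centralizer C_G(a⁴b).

⟨a⁴b⟩ ⊆ C_G(a⁴b) since powers of a⁴b commute with a⁴b; so |C_G(a⁴b)| ≥ |⟨a⁴b⟩| = 2.
By orbit–stabilizer, |C_G(a⁴b)| = |G| / |conj. class of a⁴b| = 46 / 23 = 2.
The 2 elements commuting with a⁴b are {e, a⁴b}.

Answer: {e, a⁴b}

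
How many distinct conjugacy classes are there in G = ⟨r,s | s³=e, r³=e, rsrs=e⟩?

The conjugacy classes (representative and size) are:
  [e] (size 1), [sr²] (size 4), [s²r] (size 4), [r²s²] (size 3).
Class equation: 1 + 4 + 4 + 3 = 12 = |G|. So G has 4 conjugacy classes.

Answer: 4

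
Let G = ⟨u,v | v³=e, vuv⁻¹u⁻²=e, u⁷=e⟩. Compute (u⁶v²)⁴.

Compute successive powers of (u⁶v²), reducing at each step:
  (u⁶v²)²: (u⁶v²) · u⁶ = u²v²;   (u²v²) · v² = u²v
  (u⁶v²)³: (u²v) · u⁶ = v;   v · v² = e
  (u⁶v²)⁴: e · u⁶ = u⁶;   (u⁶) · v² = u⁶v²

Answer: u⁶v²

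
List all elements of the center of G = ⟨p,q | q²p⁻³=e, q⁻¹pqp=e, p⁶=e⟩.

An element z ∈ Z(G) iff z commutes with every generator.
For example p³ is central: (p³)·p = p⁴ = p·(p³); (p³)·q = q⁻¹ = q·(p³).
Whereas p ∉ Z(G) since p·q = pq ≠ p²q⁻¹ = q·p.
Checking each of the 12 elements this way gives Z(G) = {e, p³}, of order 2.

Answer: {e, p³}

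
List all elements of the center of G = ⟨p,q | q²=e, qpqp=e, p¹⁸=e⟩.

An element z ∈ Z(G) iff z commutes with every generator.
For example p⁹ is central: (p⁹)·p = p¹⁰ = p·(p⁹); (p⁹)·q = p⁹q = q·(p⁹).
Whereas p ∉ Z(G) since p·q = pq ≠ p¹⁷q = q·p.
Checking each of the 36 elements this way gives Z(G) = {e, p⁹}, of order 2.

Answer: {e, p⁹}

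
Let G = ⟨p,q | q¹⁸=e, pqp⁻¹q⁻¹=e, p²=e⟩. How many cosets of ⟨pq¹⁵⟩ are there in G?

First find ord(pq¹⁵) by computing successive powers:
  (pq¹⁵)¹ = pq¹⁵, (pq¹⁵)² = q¹², (pq¹⁵)³ = pq⁹, (pq¹⁵)⁴ = q⁶, (pq¹⁵)⁵ = pq³, (pq¹⁵)⁶ = e.
So |⟨pq¹⁵⟩| = ord(pq¹⁵) = 6. With |G| = 36, by Lagrange [G : ⟨pq¹⁵⟩] = 36/6 = 6.

Answer: 6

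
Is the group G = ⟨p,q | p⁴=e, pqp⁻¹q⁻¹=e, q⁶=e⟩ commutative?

Each pair of generators commutes: p·q = pq = q·p. Since the generators pairwise commute, every element of G commutes with every other, so G is abelian.

Answer: Yes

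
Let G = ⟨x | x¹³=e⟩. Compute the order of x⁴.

Compute successive powers until reaching e:
  (x⁴)¹ = x⁴, (x⁴)² = x⁸, (x⁴)³ = x¹², (x⁴)⁴ = x³, (x⁴)⁵ = x⁷, (x⁴)⁶ = x¹¹, (x⁴)⁷ = x², (x⁴)⁸ = x⁶, (x⁴)⁹ = x¹⁰, (x⁴)¹⁰ = x, (x⁴)¹¹ = x⁵, (x⁴)¹² = x⁹, (x⁴)¹³ = e.
The smallest positive k with (x⁴)ᵏ = e is 13.

Answer: 13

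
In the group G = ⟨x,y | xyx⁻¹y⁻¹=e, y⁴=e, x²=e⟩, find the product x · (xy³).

Compute x · (xy³) by multiplying left to right and reducing via the relations at each step:
  x · x = e
  e · y³ = y³

Answer: y³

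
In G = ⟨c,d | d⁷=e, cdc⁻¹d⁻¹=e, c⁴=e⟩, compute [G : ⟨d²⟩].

First find ord(d²) by computing successive powers:
  (d²)¹ = d², (d²)² = d⁴, (d²)³ = d⁶, (d²)⁴ = d, (d²)⁵ = d³, (d²)⁶ = d⁵, (d²)⁷ = e.
So |⟨d²⟩| = ord(d²) = 7. With |G| = 28, by Lagrange [G : ⟨d²⟩] = 28/7 = 4.

Answer: 4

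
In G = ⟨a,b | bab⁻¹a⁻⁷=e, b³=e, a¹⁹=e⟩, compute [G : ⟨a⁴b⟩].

First find ord(a⁴b) by computing successive powers:
  (a⁴b)¹ = a⁴b, (a⁴b)² = a¹³b², (a⁴b)³ = e.
So |⟨a⁴b⟩| = ord(a⁴b) = 3. With |G| = 57, by Lagrange [G : ⟨a⁴b⟩] = 57/3 = 19.

Answer: 19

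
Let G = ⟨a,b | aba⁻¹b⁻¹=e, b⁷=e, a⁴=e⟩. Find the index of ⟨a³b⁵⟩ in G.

First find ord(a³b⁵) by computing successive powers:
  (a³b⁵)¹ = a³b⁵, (a³b⁵)² = a²b³, (a³b⁵)³ = ab, (a³b⁵)⁴ = b⁶, (a³b⁵)⁵ = a³b⁴, (a³b⁵)⁶ = a²b², (a³b⁵)⁷ = a, (a³b⁵)⁸ = b⁵, (a³b⁵)⁹ = a³b³, (a³b⁵)¹⁰ = a²b, (a³b⁵)¹¹ = ab⁶, (a³b⁵)¹² = b⁴, (a³b⁵)¹³ = a³b², (a³b⁵)¹⁴ = a², (a³b⁵)¹⁵ = ab⁵, (a³b⁵)¹⁶ = b³, (a³b⁵)¹⁷ = a³b, (a³b⁵)¹⁸ = a²b⁶, (a³b⁵)¹⁹ = ab⁴, (a³b⁵)²⁰ = b², (a³b⁵)²¹ = a³, (a³b⁵)²² = a²b⁵, (a³b⁵)²³ = ab³, (a³b⁵)²⁴ = b, (a³b⁵)²⁵ = a³b⁶, (a³b⁵)²⁶ = a²b⁴, (a³b⁵)²⁷ = ab², (a³b⁵)²⁸ = e.
So |⟨a³b⁵⟩| = ord(a³b⁵) = 28. With |G| = 28, by Lagrange [G : ⟨a³b⁵⟩] = 28/28 = 1.

Answer: 1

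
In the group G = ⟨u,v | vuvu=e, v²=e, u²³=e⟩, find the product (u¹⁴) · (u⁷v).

Compute (u¹⁴) · (u⁷v) by multiplying left to right and reducing via the relations at each step:
  (u¹⁴) · u⁷ = u²¹
  (u²¹) · v = u²¹v

Answer: u²¹v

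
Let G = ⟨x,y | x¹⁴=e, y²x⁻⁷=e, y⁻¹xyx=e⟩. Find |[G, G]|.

G' = [G, G] is generated by all commutators. The generator-pair commutators are: [x, y] = x².
The subgroup they normally generate is {e, x², x⁴, x⁶, x⁸, x¹⁰, x¹²}, of order 7.
Check: |G/G'| = 28/7 = 4 is the order of the abelianisation.

Answer: 7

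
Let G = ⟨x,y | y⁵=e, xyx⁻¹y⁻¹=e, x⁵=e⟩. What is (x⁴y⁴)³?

Compute successive powers of (x⁴y⁴), reducing at each step:
  (x⁴y⁴)²: (x⁴y⁴) · x⁴ = x³y⁴;   (x³y⁴) · y⁴ = x³y³
  (x⁴y⁴)³: (x³y³) · x⁴ = x²y³;   (x²y³) · y⁴ = x²y²

Answer: x²y²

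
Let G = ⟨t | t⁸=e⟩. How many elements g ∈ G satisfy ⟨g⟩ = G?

G is cyclic of order 8. An element generates G iff its order is 8, and a cyclic group of order 8 has exactly φ(8) = 4 such elements.

Answer: 4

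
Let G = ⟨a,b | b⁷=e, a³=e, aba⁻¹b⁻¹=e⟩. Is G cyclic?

|G| = 21. The element ab has order 21 (its powers give 21 distinct elements), so ⟨ab⟩ = G and G is cyclic.

Answer: Yes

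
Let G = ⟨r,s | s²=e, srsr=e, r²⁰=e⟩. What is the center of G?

An element z ∈ Z(G) iff z commutes with every generator.
For example r¹⁰ is central: (r¹⁰)·r = r¹¹ = r·(r¹⁰); (r¹⁰)·s = r¹⁰s = s·(r¹⁰).
Whereas r ∉ Z(G) since r·s = rs ≠ r¹⁹s = s·r.
Checking each of the 40 elements this way gives Z(G) = {e, r¹⁰}, of order 2.

Answer: {e, r¹⁰}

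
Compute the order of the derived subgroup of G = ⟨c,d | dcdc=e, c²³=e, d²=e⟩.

G' = [G, G] is generated by all commutators. The generator-pair commutators are: [c, d] = c².
The subgroup they normally generate is {e, c, c², c³, c⁴, c⁵, c⁶, c⁷, c⁸, c⁹, c¹⁰, c¹¹, c¹², c¹³, c¹⁴, c¹⁵, c¹⁶, c¹⁷, c¹⁸, c¹⁹, c²⁰, c²¹, c²²}, of order 23.
Check: |G/G'| = 46/23 = 2 is the order of the abelianisation.

Answer: 23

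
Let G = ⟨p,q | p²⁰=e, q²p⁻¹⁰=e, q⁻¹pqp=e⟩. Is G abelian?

p·q = pq but q·p = p⁹q⁻¹, so p·q ≠ q·p and G is not abelian.

Answer: No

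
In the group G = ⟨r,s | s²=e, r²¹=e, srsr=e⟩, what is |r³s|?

Compute successive powers until reaching e:
  (r³s)¹ = r³s, (r³s)² = e.
The smallest positive k with (r³s)ᵏ = e is 2.

Answer: 2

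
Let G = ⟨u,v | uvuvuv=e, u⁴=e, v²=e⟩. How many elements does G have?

Enumerate words in the generators, reducing via the relations: the distinct elements are
  {e, u, v, uv, u², u³, vu, uvu, u²v, u³v, vu², vu³, uvu², uvu³, u²vu, u³vu, vu²v, uvu²v, u²vu², u²vu³, u³vu², u³vu³, u²vu²v, u³vu²v}.
No further products give new elements, so |G| = 24.

Answer: 24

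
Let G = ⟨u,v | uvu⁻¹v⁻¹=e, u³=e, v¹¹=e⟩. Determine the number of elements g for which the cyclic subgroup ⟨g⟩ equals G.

G is cyclic of order 33. An element generates G iff its order is 33, and a cyclic group of order 33 has exactly φ(33) = 20 such elements.

Answer: 20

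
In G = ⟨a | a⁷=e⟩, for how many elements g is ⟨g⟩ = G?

G is cyclic of order 7. An element generates G iff its order is 7, and a cyclic group of order 7 has exactly φ(7) = 6 such elements.

Answer: 6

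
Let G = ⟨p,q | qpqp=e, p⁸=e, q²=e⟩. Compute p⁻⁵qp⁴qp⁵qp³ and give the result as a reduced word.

Multiply left to right, reducing at each step:
  (p³) · q = p³q
  (p³q) · p⁴ = p⁷q
  (p⁷q) · q = p⁷
  (p⁷) · p⁵ = p⁴
  (p⁴) · q = p⁴q
  (p⁴q) · p³ = pq

Answer: pq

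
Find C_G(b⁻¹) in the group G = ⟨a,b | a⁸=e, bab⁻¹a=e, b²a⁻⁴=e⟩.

⟨b⁻¹⟩ ⊆ C_G(b⁻¹) since powers of b⁻¹ commute with b⁻¹; so |C_G(b⁻¹)| ≥ |⟨b⁻¹⟩| = 4.
By orbit–stabilizer, |C_G(b⁻¹)| = |G| / |conj. class of b⁻¹| = 16 / 4 = 4.
The 4 elements commuting with b⁻¹ are {e, a⁴, b, b⁻¹}.

Answer: {e, a⁴, b, b⁻¹}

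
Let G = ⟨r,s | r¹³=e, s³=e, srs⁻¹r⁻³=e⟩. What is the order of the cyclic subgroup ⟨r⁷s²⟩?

|⟨r⁷s²⟩| equals the order of r⁷s². Compute successive powers until reaching e:
  (r⁷s²)¹ = r⁷s², (r⁷s²)² = r⁵s, (r⁷s²)³ = e.
The smallest positive k with (r⁷s²)ᵏ = e is 3, so |⟨r⁷s²⟩| = 3.

Answer: 3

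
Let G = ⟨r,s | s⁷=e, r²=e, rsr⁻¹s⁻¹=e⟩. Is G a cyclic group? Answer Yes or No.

|G| = 14. The element rs has order 14 (its powers give 14 distinct elements), so ⟨rs⟩ = G and G is cyclic.

Answer: Yes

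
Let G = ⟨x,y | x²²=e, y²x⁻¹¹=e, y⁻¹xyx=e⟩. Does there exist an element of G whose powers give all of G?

Every cyclic group is abelian. But x·y = xy while y·x = x¹⁰y⁻¹, so x·y ≠ y·x and G is not abelian. Hence G is not cyclic.

Answer: No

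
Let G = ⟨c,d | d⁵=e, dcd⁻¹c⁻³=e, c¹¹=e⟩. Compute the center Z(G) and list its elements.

An element z ∈ Z(G) iff z commutes with every generator.
For example e is central: e·c = c = c·e; e·d = d = d·e.
Whereas c ∉ Z(G) since c·d = cd ≠ c³d = d·c.
Checking each of the 55 elements this way gives Z(G) = {e}, of order 1.

Answer: {e}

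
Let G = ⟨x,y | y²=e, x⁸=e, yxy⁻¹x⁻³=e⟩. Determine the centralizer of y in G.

⟨y⟩ ⊆ C_G(y) since powers of y commute with y; so |C_G(y)| ≥ |⟨y⟩| = 2.
By orbit–stabilizer, |C_G(y)| = |G| / |conj. class of y| = 16 / 4 = 4.
The 4 elements commuting with y are {e, x⁴, y, x⁴y}.

Answer: {e, x⁴, y, x⁴y}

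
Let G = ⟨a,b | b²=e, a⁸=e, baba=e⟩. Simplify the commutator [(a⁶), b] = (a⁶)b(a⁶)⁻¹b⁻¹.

[(a⁶), b] = (a⁶)·b·(a⁶)⁻¹·b⁻¹.
  (a⁶) · b = a⁶b
  (a⁶b) · (a²) = a⁴b
  (a⁴b) · b = a⁴

Answer: a⁴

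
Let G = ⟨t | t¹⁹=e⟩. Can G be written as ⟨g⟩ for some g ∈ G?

|G| = 19. The element t has order 19 (its powers give 19 distinct elements), so ⟨t⟩ = G and G is cyclic.

Answer: Yes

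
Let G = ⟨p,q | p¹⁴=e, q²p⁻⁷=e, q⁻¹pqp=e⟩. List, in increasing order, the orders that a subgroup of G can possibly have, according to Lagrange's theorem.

|G| = 28 = 2² · 7. By Lagrange's theorem the order of any subgroup divides 28; the divisors of 28 are 1, 2, 4, 7, 14, 28.

Answer: 1, 2, 4, 7, 14, 28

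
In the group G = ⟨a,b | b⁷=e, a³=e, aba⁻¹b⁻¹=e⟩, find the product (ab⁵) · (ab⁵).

Compute (ab⁵) · (ab⁵) by multiplying left to right and reducing via the relations at each step:
  (ab⁵) · a = a²b⁵
  (a²b⁵) · b⁵ = a²b³

Answer: a²b³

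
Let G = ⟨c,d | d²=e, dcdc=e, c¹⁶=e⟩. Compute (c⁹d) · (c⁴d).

Compute (c⁹d) · (c⁴d) by multiplying left to right and reducing via the relations at each step:
  (c⁹d) · c⁴ = c⁵d
  (c⁵d) · d = c⁵

Answer: c⁵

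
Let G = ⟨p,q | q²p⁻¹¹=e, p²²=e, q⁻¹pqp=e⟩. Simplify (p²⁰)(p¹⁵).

Compute (p²⁰) · (p¹⁵) by multiplying left to right and reducing via the relations at each step:
  (p²⁰) · p¹⁵ = p¹³

Answer: p¹³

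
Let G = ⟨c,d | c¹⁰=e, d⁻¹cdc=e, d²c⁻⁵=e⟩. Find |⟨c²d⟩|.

|⟨c²d⟩| equals the order of c²d. Compute successive powers until reaching e:
  (c²d)¹ = c²d, (c²d)² = c⁵, (c²d)³ = c²d⁻¹, (c²d)⁴ = e.
The smallest positive k with (c²d)ᵏ = e is 4, so |⟨c²d⟩| = 4.

Answer: 4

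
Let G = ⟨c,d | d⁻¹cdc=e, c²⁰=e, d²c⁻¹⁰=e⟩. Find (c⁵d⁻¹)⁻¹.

The order of (c⁵d⁻¹) is 4 (smallest k with (c⁵d⁻¹)ᵏ = e), so (c⁵d⁻¹)⁻¹ = (c⁵d⁻¹)³ = c⁵d.
Check: (c⁵d⁻¹) · (c⁵d) → (c⁵d⁻¹) · c⁵ = d⁻¹;   (d⁻¹) · d = e, giving e as required.

Answer: c⁵d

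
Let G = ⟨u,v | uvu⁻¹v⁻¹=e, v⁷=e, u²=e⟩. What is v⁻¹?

The order of v is 7 (smallest k with vᵏ = e), so v⁻¹ = v⁶ = v⁶.
Check: v · (v⁶) → v · v⁶ = e, giving e as required.

Answer: v⁶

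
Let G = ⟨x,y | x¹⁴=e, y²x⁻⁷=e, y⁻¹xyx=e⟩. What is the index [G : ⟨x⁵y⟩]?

First find ord(x⁵y) by computing successive powers:
  (x⁵y)¹ = x⁵y, (x⁵y)² = x⁷, (x⁵y)³ = x⁵y⁻¹, (x⁵y)⁴ = e.
So |⟨x⁵y⟩| = ord(x⁵y) = 4. With |G| = 28, by Lagrange [G : ⟨x⁵y⟩] = 28/4 = 7.

Answer: 7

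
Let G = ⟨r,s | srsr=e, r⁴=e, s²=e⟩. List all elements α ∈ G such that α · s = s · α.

⟨s⟩ ⊆ C_G(s) since powers of s commute with s; so |C_G(s)| ≥ |⟨s⟩| = 2.
By orbit–stabilizer, |C_G(s)| = |G| / |conj. class of s| = 8 / 2 = 4.
The 4 elements commuting with s are {e, r², s, r²s}.

Answer: {e, r², s, r²s}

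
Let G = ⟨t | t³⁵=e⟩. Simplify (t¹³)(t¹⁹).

Compute (t¹³) · (t¹⁹) by multiplying left to right and reducing via the relations at each step:
  (t¹³) · t¹⁹ = t³²

Answer: t³²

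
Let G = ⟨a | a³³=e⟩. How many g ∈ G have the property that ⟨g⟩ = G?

G is cyclic of order 33. An element generates G iff its order is 33, and a cyclic group of order 33 has exactly φ(33) = 20 such elements.

Answer: 20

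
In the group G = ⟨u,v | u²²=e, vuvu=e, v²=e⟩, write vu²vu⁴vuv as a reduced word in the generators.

Multiply left to right, reducing at each step:
  v · u² = u²⁰v
  (u²⁰v) · v = u²⁰
  (u²⁰) · u⁴ = u²
  (u²) · v = u²v
  (u²v) · u = uv
  (uv) · v = u

Answer: u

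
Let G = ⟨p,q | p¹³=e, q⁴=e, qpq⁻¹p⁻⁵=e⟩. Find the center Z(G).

An element z ∈ Z(G) iff z commutes with every generator.
For example e is central: e·p = p = p·e; e·q = q = q·e.
Whereas p ∉ Z(G) since p·q = pq ≠ p⁵q = q·p.
Checking each of the 52 elements this way gives Z(G) = {e}, of order 1.

Answer: {e}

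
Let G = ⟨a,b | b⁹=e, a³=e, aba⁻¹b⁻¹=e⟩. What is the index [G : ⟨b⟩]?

First find ord(b) by computing successive powers:
  b¹ = b, b² = b², b³ = b³, b⁴ = b⁴, b⁵ = b⁵, b⁶ = b⁶, b⁷ = b⁷, b⁸ = b⁸, b⁹ = e.
So |⟨b⟩| = ord(b) = 9. With |G| = 27, by Lagrange [G : ⟨b⟩] = 27/9 = 3.

Answer: 3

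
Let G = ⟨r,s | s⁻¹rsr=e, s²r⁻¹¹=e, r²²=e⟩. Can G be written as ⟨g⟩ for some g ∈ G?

Every cyclic group is abelian. But r·s = rs while s·r = r¹⁰s⁻¹, so r·s ≠ s·r and G is not abelian. Hence G is not cyclic.

Answer: No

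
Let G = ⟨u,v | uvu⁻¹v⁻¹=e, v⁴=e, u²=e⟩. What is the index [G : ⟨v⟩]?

First find ord(v) by computing successive powers:
  v¹ = v, v² = v², v³ = v³, v⁴ = e.
So |⟨v⟩| = ord(v) = 4. With |G| = 8, by Lagrange [G : ⟨v⟩] = 8/4 = 2.

Answer: 2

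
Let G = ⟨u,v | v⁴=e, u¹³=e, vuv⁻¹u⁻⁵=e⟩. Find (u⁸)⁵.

Compute successive powers of (u⁸), reducing at each step:
  (u⁸)²: (u⁸) · u⁸ = u³
  (u⁸)³: (u³) · u⁸ = u¹¹
  (u⁸)⁴: (u¹¹) · u⁸ = u⁶
  (u⁸)⁵: (u⁶) · u⁸ = u

Answer: u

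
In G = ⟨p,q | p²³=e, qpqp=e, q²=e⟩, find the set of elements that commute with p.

⟨p⟩ ⊆ C_G(p) since powers of p commute with p; so |C_G(p)| ≥ |⟨p⟩| = 23.
By orbit–stabilizer, |C_G(p)| = |G| / |conj. class of p| = 46 / 2 = 23.
The 23 elements commuting with p are {e, p, p², p³, p⁴, p⁵, p⁶, p⁷, p⁸, p⁹, p¹⁰, p¹¹, p¹², p¹³, p¹⁴, p¹⁵, p¹⁶, p¹⁷, p¹⁸, p¹⁹, p²⁰, p²¹, p²²}.

Answer: {e, p, p², p³, p⁴, p⁵, p⁶, p⁷, p⁸, p⁹, p¹⁰, p¹¹, p¹², p¹³, p¹⁴, p¹⁵, p¹⁶, p¹⁷, p¹⁸, p¹⁹, p²⁰, p²¹, p²²}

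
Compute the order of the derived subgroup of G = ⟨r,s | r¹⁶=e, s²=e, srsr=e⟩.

G' = [G, G] is generated by all commutators. The generator-pair commutators are: [r, s] = r².
The subgroup they normally generate is {e, r², r⁴, r⁶, r⁸, r¹⁰, r¹², r¹⁴}, of order 8.
Check: |G/G'| = 32/8 = 4 is the order of the abelianisation.

Answer: 8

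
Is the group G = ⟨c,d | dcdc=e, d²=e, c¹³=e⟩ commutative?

c·d = cd but d·c = c¹²d, so c·d ≠ d·c and G is not abelian.

Answer: No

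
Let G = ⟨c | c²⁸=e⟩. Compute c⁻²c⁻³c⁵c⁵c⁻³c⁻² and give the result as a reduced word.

Multiply left to right, reducing at each step:
  (c²⁶) · c⁻³ = c²³
  (c²³) · c⁵ = e
  e · c⁵ = c⁵
  (c⁵) · c⁻³ = c²
  (c²) · c⁻² = e

Answer: e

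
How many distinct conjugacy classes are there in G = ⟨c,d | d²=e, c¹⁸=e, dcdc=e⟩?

The conjugacy classes (representative and size) are:
  [e] (size 1), [c] (size 2), [c²] (size 2), [c³] (size 2), [c¹⁴] (size 2), [c⁵] (size 2), [c¹²] (size 2), [c⁷] (size 2), [c¹⁰] (size 2), [c⁹] (size 1), [c¹⁰d] (size 9), [cd] (size 9).
Class equation: 1 + 2 + 2 + 2 + 2 + 2 + 2 + 2 + 2 + 1 + 9 + 9 = 36 = |G|. So G has 12 conjugacy classes.

Answer: 12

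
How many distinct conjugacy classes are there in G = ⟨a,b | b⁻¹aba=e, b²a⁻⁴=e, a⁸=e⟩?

The conjugacy classes (representative and size) are:
  [e] (size 1), [a⁷] (size 2), [a⁶] (size 2), [a³] (size 2), [a⁴] (size 1), [a²b⁻¹] (size 4), [a³b⁻¹] (size 4).
Class equation: 1 + 2 + 2 + 2 + 1 + 4 + 4 = 16 = |G|. So G has 7 conjugacy classes.

Answer: 7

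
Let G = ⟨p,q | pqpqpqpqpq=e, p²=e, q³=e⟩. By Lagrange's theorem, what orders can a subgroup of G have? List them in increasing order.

|G| = 60 = 2² · 3 · 5. By Lagrange's theorem the order of any subgroup divides 60; the divisors of 60 are 1, 2, 3, 4, 5, 6, 10, 12, 15, 20, 30, 60.

Answer: 1, 2, 3, 4, 5, 6, 10, 12, 15, 20, 30, 60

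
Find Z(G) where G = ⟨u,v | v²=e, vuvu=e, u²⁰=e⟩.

An element z ∈ Z(G) iff z commutes with every generator.
For example u¹⁰ is central: (u¹⁰)·u = u¹¹ = u·(u¹⁰); (u¹⁰)·v = u¹⁰v = v·(u¹⁰).
Whereas u ∉ Z(G) since u·v = uv ≠ u¹⁹v = v·u.
Checking each of the 40 elements this way gives Z(G) = {e, u¹⁰}, of order 2.

Answer: {e, u¹⁰}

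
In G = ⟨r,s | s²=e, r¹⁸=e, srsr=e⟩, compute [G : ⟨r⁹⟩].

First find ord(r⁹) by computing successive powers:
  (r⁹)¹ = r⁹, (r⁹)² = e.
So |⟨r⁹⟩| = ord(r⁹) = 2. With |G| = 36, by Lagrange [G : ⟨r⁹⟩] = 36/2 = 18.

Answer: 18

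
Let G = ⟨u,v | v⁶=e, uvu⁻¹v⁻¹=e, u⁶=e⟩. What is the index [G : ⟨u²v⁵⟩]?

First find ord(u²v⁵) by computing successive powers:
  (u²v⁵)¹ = u²v⁵, (u²v⁵)² = u⁴v⁴, (u²v⁵)³ = v³, (u²v⁵)⁴ = u²v², (u²v⁵)⁵ = u⁴v, (u²v⁵)⁶ = e.
So |⟨u²v⁵⟩| = ord(u²v⁵) = 6. With |G| = 36, by Lagrange [G : ⟨u²v⁵⟩] = 36/6 = 6.

Answer: 6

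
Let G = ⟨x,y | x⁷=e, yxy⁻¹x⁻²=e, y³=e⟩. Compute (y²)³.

Compute successive powers of (y²), reducing at each step:
  (y²)²: (y²) · y² = y
  (y²)³: y · y² = e

Answer: e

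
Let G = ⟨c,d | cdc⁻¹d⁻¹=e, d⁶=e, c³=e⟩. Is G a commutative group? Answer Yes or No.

Each pair of generators commutes: c·d = cd = d·c. Since the generators pairwise commute, every element of G commutes with every other, so G is abelian.

Answer: Yes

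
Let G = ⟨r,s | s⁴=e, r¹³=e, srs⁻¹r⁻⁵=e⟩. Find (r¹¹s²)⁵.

Compute successive powers of (r¹¹s²), reducing at each step:
  (r¹¹s²)²: (r¹¹s²) · r¹¹ = s²;   (s²) · s² = e
  (r¹¹s²)³: e · r¹¹ = r¹¹;   (r¹¹) · s² = r¹¹s²
  (r¹¹s²)⁴: (r¹¹s²) · r¹¹ = s²;   (s²) · s² = e
  (r¹¹s²)⁵: e · r¹¹ = r¹¹;   (r¹¹) · s² = r¹¹s²

Answer: r¹¹s²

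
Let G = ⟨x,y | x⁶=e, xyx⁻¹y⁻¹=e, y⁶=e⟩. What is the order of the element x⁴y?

Compute successive powers until reaching e:
  (x⁴y)¹ = x⁴y, (x⁴y)² = x²y², (x⁴y)³ = y³, (x⁴y)⁴ = x⁴y⁴, (x⁴y)⁵ = x²y⁵, (x⁴y)⁶ = e.
The smallest positive k with (x⁴y)ᵏ = e is 6.

Answer: 6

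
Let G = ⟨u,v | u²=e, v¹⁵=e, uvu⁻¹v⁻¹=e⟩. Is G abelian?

Each pair of generators commutes: u·v = uv = v·u. Since the generators pairwise commute, every element of G commutes with every other, so G is abelian.

Answer: Yes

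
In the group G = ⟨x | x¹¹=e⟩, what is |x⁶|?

Compute successive powers until reaching e:
  (x⁶)¹ = x⁶, (x⁶)² = x, (x⁶)³ = x⁷, (x⁶)⁴ = x², (x⁶)⁵ = x⁸, (x⁶)⁶ = x³, (x⁶)⁷ = x⁹, (x⁶)⁸ = x⁴, (x⁶)⁹ = x¹⁰, (x⁶)¹⁰ = x⁵, (x⁶)¹¹ = e.
The smallest positive k with (x⁶)ᵏ = e is 11.

Answer: 11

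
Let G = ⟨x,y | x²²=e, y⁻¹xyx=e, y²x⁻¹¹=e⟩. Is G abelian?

x·y = xy but y·x = x¹⁰y⁻¹, so x·y ≠ y·x and G is not abelian.

Answer: No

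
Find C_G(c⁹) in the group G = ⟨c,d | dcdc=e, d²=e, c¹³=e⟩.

⟨c⁹⟩ ⊆ C_G(c⁹) since powers of c⁹ commute with c⁹; so |C_G(c⁹)| ≥ |⟨c⁹⟩| = 13.
By orbit–stabilizer, |C_G(c⁹)| = |G| / |conj. class of c⁹| = 26 / 2 = 13.
The 13 elements commuting with c⁹ are {e, c, c², c³, c⁴, c⁵, c⁶, c⁷, c⁸, c⁹, c¹⁰, c¹¹, c¹²}.

Answer: {e, c, c², c³, c⁴, c⁵, c⁶, c⁷, c⁸, c⁹, c¹⁰, c¹¹, c¹²}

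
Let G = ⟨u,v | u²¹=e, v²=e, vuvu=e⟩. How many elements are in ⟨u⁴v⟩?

|⟨u⁴v⟩| equals the order of u⁴v. Compute successive powers until reaching e:
  (u⁴v)¹ = u⁴v, (u⁴v)² = e.
The smallest positive k with (u⁴v)ᵏ = e is 2, so |⟨u⁴v⟩| = 2.

Answer: 2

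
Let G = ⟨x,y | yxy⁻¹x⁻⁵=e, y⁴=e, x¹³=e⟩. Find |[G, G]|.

G' = [G, G] is generated by all commutators. The generator-pair commutators are: [x, y] = x⁹.
The subgroup they normally generate is {e, x, x², x³, x⁴, x⁵, x⁶, x⁷, x⁸, x⁹, x¹⁰, x¹¹, x¹²}, of order 13.
Check: |G/G'| = 52/13 = 4 is the order of the abelianisation.

Answer: 13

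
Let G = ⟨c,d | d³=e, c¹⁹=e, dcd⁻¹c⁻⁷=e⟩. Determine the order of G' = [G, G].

G' = [G, G] is generated by all commutators. The generator-pair commutators are: [c, d] = c¹³.
The subgroup they normally generate is {e, c, c², c³, c⁴, c⁵, c⁶, c⁷, c⁸, c⁹, c¹⁰, c¹¹, c¹², c¹³, c¹⁴, c¹⁵, c¹⁶, c¹⁷, c¹⁸}, of order 19.
Check: |G/G'| = 57/19 = 3 is the order of the abelianisation.

Answer: 19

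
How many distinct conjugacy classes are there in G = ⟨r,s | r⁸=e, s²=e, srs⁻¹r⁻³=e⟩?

The conjugacy classes (representative and size) are:
  [e] (size 1), [r³] (size 2), [r²] (size 2), [r⁴] (size 1), [r⁵] (size 2), [r⁴s] (size 4), [rs] (size 4).
Class equation: 1 + 2 + 2 + 1 + 2 + 4 + 4 = 16 = |G|. So G has 7 conjugacy classes.

Answer: 7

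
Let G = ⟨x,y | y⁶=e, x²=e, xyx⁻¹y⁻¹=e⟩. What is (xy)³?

Compute successive powers of (xy), reducing at each step:
  (xy)²: (xy) · x = y;   y · y = y²
  (xy)³: (y²) · x = xy²;   (xy²) · y = xy³

Answer: xy³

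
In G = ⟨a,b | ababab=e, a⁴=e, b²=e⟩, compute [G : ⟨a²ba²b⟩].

First find ord(a²ba²b) by computing successive powers:
  (a²ba²b)¹ = a²ba²b, (a²ba²b)² = e.
So |⟨a²ba²b⟩| = ord(a²ba²b) = 2. With |G| = 24, by Lagrange [G : ⟨a²ba²b⟩] = 24/2 = 12.

Answer: 12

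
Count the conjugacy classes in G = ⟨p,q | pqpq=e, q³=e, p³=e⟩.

The conjugacy classes (representative and size) are:
  [e] (size 1), [qp²] (size 4), [q²p] (size 4), [p²q²] (size 3).
Class equation: 1 + 4 + 4 + 3 = 12 = |G|. So G has 4 conjugacy classes.

Answer: 4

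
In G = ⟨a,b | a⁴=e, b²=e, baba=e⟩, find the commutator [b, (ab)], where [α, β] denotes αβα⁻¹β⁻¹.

[b, (ab)] = b·(ab)·b⁻¹·(ab)⁻¹.
  b · (ab) = a³
  (a³) · b = a³b
  (a³b) · (ab) = a²

Answer: a²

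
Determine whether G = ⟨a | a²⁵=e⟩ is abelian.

G has a single generator, so G is cyclic and hence abelian.

Answer: Yes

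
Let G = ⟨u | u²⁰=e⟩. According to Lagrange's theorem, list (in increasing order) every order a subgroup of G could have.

|G| = 20 = 2² · 5. By Lagrange's theorem the order of any subgroup divides 20; the divisors of 20 are 1, 2, 4, 5, 10, 20.

Answer: 1, 2, 4, 5, 10, 20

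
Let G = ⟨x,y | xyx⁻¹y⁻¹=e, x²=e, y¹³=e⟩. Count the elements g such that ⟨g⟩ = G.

G is cyclic of order 26. An element generates G iff its order is 26, and a cyclic group of order 26 has exactly φ(26) = 12 such elements.

Answer: 12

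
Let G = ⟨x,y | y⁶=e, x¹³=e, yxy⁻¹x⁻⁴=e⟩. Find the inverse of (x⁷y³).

The order of (x⁷y³) is 2 (smallest k with (x⁷y³)ᵏ = e), so (x⁷y³)⁻¹ = (x⁷y³)¹ = x⁷y³.
Check: (x⁷y³) · (x⁷y³) → (x⁷y³) · x⁷ = y³;   (y³) · y³ = e, giving e as required.

Answer: x⁷y³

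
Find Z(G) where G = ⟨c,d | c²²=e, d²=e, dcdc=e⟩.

An element z ∈ Z(G) iff z commutes with every generator.
For example c¹¹ is central: (c¹¹)·c = c¹² = c·(c¹¹); (c¹¹)·d = c¹¹d = d·(c¹¹).
Whereas c ∉ Z(G) since c·d = cd ≠ c²¹d = d·c.
Checking each of the 44 elements this way gives Z(G) = {e, c¹¹}, of order 2.

Answer: {e, c¹¹}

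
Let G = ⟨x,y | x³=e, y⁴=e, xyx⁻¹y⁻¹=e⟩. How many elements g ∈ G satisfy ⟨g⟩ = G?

G is cyclic of order 12. An element generates G iff its order is 12, and a cyclic group of order 12 has exactly φ(12) = 4 such elements.

Answer: 4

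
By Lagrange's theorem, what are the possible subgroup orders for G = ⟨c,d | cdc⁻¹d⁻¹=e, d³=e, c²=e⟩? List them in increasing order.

|G| = 6 = 2 · 3. By Lagrange's theorem the order of any subgroup divides 6; the divisors of 6 are 1, 2, 3, 6.

Answer: 1, 2, 3, 6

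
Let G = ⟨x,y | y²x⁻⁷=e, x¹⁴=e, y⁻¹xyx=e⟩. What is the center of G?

An element z ∈ Z(G) iff z commutes with every generator.
For example x⁷ is central: (x⁷)·x = x⁸ = x·(x⁷); (x⁷)·y = y⁻¹ = y·(x⁷).
Whereas x ∉ Z(G) since x·y = xy ≠ x⁶y⁻¹ = y·x.
Checking each of the 28 elements this way gives Z(G) = {e, x⁷}, of order 2.

Answer: {e, x⁷}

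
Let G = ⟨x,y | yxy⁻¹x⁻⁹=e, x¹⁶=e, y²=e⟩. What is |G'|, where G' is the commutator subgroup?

G' = [G, G] is generated by all commutators. The generator-pair commutators are: [x, y] = x⁸.
The subgroup they normally generate is {e, x⁸}, of order 2.
Check: |G/G'| = 32/2 = 16 is the order of the abelianisation.

Answer: 2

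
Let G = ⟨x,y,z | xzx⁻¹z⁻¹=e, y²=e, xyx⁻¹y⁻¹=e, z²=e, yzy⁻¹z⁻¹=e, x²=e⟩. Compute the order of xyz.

Compute successive powers until reaching e:
  (xyz)¹ = xyz, (xyz)² = e.
The smallest positive k with (xyz)ᵏ = e is 2.

Answer: 2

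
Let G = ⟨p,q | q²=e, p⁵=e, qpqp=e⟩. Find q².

Compute successive powers of q, reducing at each step:
  q²: q · q = e

Answer: e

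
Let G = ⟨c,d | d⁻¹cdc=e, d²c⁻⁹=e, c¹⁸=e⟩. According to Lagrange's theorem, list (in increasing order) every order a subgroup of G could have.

|G| = 36 = 2² · 3². By Lagrange's theorem the order of any subgroup divides 36; the divisors of 36 are 1, 2, 3, 4, 6, 9, 12, 18, 36.

Answer: 1, 2, 3, 4, 6, 9, 12, 18, 36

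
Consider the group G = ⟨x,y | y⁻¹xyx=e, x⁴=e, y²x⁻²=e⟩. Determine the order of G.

Enumerate words in the generators, reducing via the relations: the distinct elements are
  {e, x, y, xy, x², x³, y⁻¹, xy⁻¹}.
No further products give new elements, so |G| = 8.

Answer: 8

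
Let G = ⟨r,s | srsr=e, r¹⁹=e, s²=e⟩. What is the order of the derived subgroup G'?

G' = [G, G] is generated by all commutators. The generator-pair commutators are: [r, s] = r².
The subgroup they normally generate is {e, r, r², r³, r⁴, r⁵, r⁶, r⁷, r⁸, r⁹, r¹⁰, r¹¹, r¹², r¹³, r¹⁴, r¹⁵, r¹⁶, r¹⁷, r¹⁸}, of order 19.
Check: |G/G'| = 38/19 = 2 is the order of the abelianisation.

Answer: 19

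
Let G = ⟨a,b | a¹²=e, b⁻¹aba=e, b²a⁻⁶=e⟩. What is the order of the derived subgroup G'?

G' = [G, G] is generated by all commutators. The generator-pair commutators are: [a, b] = a².
The subgroup they normally generate is {e, a², a⁴, a⁶, a⁸, a¹⁰}, of order 6.
Check: |G/G'| = 24/6 = 4 is the order of the abelianisation.

Answer: 6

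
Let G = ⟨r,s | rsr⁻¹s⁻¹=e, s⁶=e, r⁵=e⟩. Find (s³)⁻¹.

The order of (s³) is 2 (smallest k with (s³)ᵏ = e), so (s³)⁻¹ = (s³)¹ = s³.
Check: (s³) · (s³) → (s³) · s³ = e, giving e as required.

Answer: s³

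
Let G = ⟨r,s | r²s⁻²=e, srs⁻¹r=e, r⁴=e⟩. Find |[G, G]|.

G' = [G, G] is generated by all commutators. The generator-pair commutators are: [r, s] = r².
The subgroup they normally generate is {e, r²}, of order 2.
Check: |G/G'| = 8/2 = 4 is the order of the abelianisation.

Answer: 2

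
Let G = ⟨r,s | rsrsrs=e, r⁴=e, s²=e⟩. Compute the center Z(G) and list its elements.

An element z ∈ Z(G) iff z commutes with every generator.
For example e is central: e·r = r = r·e; e·s = s = s·e.
Whereas r ∉ Z(G) since r·s = rs ≠ sr = s·r.
Checking each of the 24 elements this way gives Z(G) = {e}, of order 1.

Answer: {e}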